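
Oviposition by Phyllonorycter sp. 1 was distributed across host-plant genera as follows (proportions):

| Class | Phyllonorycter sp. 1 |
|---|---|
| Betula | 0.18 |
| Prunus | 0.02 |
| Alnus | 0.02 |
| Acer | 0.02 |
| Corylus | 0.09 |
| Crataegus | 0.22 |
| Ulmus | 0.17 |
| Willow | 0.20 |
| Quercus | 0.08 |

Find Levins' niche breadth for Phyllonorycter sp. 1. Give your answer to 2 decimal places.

Σpᵢ² = 0.18² + 0.02² + 0.02² + 0.02² + 0.09² + 0.22² + 0.17² + 0.20² + 0.08² = 0.0324 + 0.0004 + 0.0004 + 0.0004 + 0.0081 + 0.0484 + 0.0289 + 0.0400 + 0.0064 = 0.1654
B = 1 / 0.1654 = 6.0459

6.05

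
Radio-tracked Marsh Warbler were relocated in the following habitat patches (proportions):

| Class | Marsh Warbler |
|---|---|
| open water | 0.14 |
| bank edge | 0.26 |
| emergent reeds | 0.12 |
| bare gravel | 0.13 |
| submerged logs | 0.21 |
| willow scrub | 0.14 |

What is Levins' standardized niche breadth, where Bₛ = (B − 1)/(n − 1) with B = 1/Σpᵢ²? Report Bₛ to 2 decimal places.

0.90

Σpᵢ² = 0.14² + 0.26² + 0.12² + 0.13² + 0.21² + 0.14² = 0.0196 + 0.0676 + 0.0144 + 0.0169 + 0.0441 + 0.0196 = 0.1822
B = 1 / 0.1822 = 5.4885
Bₛ = (B − 1)/(n − 1) = (5.4885 − 1)/(6 − 1) = 4.4885/5 = 0.8977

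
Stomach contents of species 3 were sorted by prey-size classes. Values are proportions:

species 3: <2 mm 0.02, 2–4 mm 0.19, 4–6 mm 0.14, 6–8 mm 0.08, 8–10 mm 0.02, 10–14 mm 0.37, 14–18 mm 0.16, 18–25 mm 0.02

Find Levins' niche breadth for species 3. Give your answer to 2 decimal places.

4.43

Σpᵢ² = 0.02² + 0.19² + 0.14² + 0.08² + 0.02² + 0.37² + 0.16² + 0.02² = 0.0004 + 0.0361 + 0.0196 + 0.0064 + 0.0004 + 0.1369 + 0.0256 + 0.0004 = 0.2258
B = 1 / 0.2258 = 4.4287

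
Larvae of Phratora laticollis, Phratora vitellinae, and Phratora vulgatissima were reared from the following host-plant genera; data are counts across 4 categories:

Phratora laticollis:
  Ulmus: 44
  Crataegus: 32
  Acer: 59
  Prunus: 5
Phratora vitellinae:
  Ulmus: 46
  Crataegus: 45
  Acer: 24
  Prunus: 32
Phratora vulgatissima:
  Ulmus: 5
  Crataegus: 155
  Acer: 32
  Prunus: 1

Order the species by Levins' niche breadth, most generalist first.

Phratora vitellinae > Phratora laticollis > Phratora vulgatissima

Proportions for Phratora laticollis (n=140): 44/140=0.3143, 32/140=0.2286, 59/140=0.4214, 5/140=0.0357
Proportions for Phratora vitellinae (n=147): 46/147=0.3129, 45/147=0.3061, 24/147=0.1633, 32/147=0.2177
Proportions for Phratora vulgatissima (n=193): 5/193=0.0259, 155/193=0.8031, 32/193=0.1658, 1/193=0.0052
Σp_latiᵢ² = 0.3143² + 0.2286² + 0.4214² + 0.0357² = 0.098784 + 0.052258 + 0.177578 + 0.001274 = 0.329894
B_lati = 1 / 0.329894 = 3.0313
Σp_viteᵢ² = 0.3129² + 0.3061² + 0.1633² + 0.2177² = 0.097906 + 0.093697 + 0.026667 + 0.047393 = 0.265663
B_vite = 1 / 0.265663 = 3.7642
Σp_vulgᵢ² = 0.0259² + 0.8031² + 0.1658² + 0.0052² = 0.000671 + 0.644970 + 0.027490 + 0.000027 = 0.673158
B_vulg = 1 / 0.673158 = 1.4855
Ranking by B (broadest → narrowest): Phratora vitellinae (3.76) > Phratora laticollis (3.03) > Phratora vulgatissima (1.49)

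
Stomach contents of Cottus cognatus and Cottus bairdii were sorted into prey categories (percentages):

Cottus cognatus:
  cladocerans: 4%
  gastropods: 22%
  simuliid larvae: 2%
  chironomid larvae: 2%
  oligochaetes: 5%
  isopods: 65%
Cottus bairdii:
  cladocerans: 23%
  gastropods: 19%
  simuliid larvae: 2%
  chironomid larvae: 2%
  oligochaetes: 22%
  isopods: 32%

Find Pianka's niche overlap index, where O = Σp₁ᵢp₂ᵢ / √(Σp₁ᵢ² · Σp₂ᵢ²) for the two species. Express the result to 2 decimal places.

0.80

Convert percentages to proportions (divide by 100).
Σ p₁ᵢp₂ᵢ = 0.0092 + 0.0418 + 0.0004 + 0.0004 + 0.0110 + 0.2080 = 0.2708
Σp_1ᵢ² = 0.04² + 0.22² + 0.02² + 0.02² + 0.05² + 0.65² = 0.0016 + 0.0484 + 0.0004 + 0.0004 + 0.0025 + 0.4225 = 0.4758
Σp_2ᵢ² = 0.23² + 0.19² + 0.02² + 0.02² + 0.22² + 0.32² = 0.0529 + 0.0361 + 0.0004 + 0.0004 + 0.0484 + 0.1024 = 0.2406
O = 0.2708 / √(0.4758 × 0.2406) = 0.2708 / 0.33835 = 0.8004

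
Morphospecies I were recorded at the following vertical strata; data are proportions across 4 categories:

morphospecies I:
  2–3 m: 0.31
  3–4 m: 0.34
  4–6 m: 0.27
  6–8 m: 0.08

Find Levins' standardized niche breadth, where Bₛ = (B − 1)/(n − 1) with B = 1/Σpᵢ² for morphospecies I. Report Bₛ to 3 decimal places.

0.812

Σpᵢ² = 0.31² + 0.34² + 0.27² + 0.08² = 0.0961 + 0.1156 + 0.0729 + 0.0064 = 0.2910
B = 1 / 0.2910 = 3.43643
Bₛ = (B − 1)/(n − 1) = (3.43643 − 1)/(4 − 1) = 2.43643/3 = 0.81214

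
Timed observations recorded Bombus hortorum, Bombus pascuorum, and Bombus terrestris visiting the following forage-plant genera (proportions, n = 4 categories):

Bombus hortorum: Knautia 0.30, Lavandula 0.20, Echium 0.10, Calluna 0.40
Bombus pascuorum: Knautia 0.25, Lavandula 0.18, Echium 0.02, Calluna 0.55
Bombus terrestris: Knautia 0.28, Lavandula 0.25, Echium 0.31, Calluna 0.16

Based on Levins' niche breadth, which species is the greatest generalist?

Bombus terrestris

Σp_hortᵢ² = 0.30² + 0.20² + 0.10² + 0.40² = 0.0900 + 0.0400 + 0.0100 + 0.1600 = 0.3000
B_hort = 1 / 0.3000 = 3.3333
Σp_pascᵢ² = 0.25² + 0.18² + 0.02² + 0.55² = 0.0625 + 0.0324 + 0.0004 + 0.3025 = 0.3978
B_pasc = 1 / 0.3978 = 2.5138
Σp_terrᵢ² = 0.28² + 0.25² + 0.31² + 0.16² = 0.0784 + 0.0625 + 0.0961 + 0.0256 = 0.2626
B_terr = 1 / 0.2626 = 3.8081
Highest B → broadest niche (most generalist): Bombus terrestris (B = 3.81).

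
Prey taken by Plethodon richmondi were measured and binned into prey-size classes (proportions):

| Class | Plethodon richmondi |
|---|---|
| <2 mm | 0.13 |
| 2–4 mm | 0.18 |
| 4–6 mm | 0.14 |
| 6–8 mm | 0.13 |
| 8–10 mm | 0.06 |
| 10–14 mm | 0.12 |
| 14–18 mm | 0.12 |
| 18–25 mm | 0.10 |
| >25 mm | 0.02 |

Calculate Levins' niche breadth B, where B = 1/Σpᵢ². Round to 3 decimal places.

7.776

Σpᵢ² = 0.13² + 0.18² + 0.14² + 0.13² + 0.06² + 0.12² + 0.12² + 0.10² + 0.02² = 0.0169 + 0.0324 + 0.0196 + 0.0169 + 0.0036 + 0.0144 + 0.0144 + 0.0100 + 0.0004 = 0.1286
B = 1 / 0.1286 = 7.77605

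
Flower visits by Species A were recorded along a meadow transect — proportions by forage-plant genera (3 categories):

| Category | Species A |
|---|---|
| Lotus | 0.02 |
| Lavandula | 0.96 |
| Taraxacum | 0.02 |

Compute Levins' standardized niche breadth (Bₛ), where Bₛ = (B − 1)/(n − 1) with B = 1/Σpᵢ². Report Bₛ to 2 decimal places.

0.04

Σpᵢ² = 0.02² + 0.96² + 0.02² = 0.0004 + 0.9216 + 0.0004 = 0.9224
B = 1 / 0.9224 = 1.0841
Bₛ = (B − 1)/(n − 1) = (1.0841 − 1)/(3 − 1) = 0.0841/2 = 0.0421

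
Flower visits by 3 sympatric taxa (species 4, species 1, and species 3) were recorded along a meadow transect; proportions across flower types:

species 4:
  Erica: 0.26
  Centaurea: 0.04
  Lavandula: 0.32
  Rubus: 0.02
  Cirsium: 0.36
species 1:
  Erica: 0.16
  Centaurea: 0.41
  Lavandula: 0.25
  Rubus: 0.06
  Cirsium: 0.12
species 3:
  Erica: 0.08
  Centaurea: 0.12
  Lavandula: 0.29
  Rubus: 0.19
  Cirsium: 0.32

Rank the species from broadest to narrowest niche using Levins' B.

Σp_4ᵢ² = 0.26² + 0.04² + 0.32² + 0.02² + 0.36² = 0.0676 + 0.0016 + 0.1024 + 0.0004 + 0.1296 = 0.3016
B_4 = 1 / 0.3016 = 3.3156
Σp_1ᵢ² = 0.16² + 0.41² + 0.25² + 0.06² + 0.12² = 0.0256 + 0.1681 + 0.0625 + 0.0036 + 0.0144 = 0.2742
B_1 = 1 / 0.2742 = 3.6470
Σp_3ᵢ² = 0.08² + 0.12² + 0.29² + 0.19² + 0.32² = 0.0064 + 0.0144 + 0.0841 + 0.0361 + 0.1024 = 0.2434
B_3 = 1 / 0.2434 = 4.1085
Ranking by B (broadest → narrowest): species 3 (4.11) > species 1 (3.65) > species 4 (3.32)

species 3 > species 1 > species 4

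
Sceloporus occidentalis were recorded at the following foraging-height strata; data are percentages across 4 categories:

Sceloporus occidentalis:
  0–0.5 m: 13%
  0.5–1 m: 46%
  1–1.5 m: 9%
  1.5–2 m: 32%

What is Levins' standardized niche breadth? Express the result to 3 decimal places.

Convert percentages to proportions (divide by 100).
Σpᵢ² = 0.13² + 0.46² + 0.09² + 0.32² = 0.0169 + 0.2116 + 0.0081 + 0.1024 = 0.3390
B = 1 / 0.3390 = 2.94985
Bₛ = (B − 1)/(n − 1) = (2.94985 − 1)/(4 − 1) = 1.94985/3 = 0.64995

0.650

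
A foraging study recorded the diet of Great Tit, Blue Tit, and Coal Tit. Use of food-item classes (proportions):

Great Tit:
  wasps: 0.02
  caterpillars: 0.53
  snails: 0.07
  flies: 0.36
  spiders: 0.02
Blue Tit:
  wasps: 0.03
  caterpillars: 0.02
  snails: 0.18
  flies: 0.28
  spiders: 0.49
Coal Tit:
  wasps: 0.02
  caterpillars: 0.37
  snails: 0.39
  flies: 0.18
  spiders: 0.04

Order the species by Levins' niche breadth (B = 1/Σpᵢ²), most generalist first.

Σp_Greaᵢ² = 0.02² + 0.53² + 0.07² + 0.36² + 0.02² = 0.0004 + 0.2809 + 0.0049 + 0.1296 + 0.0004 = 0.4162
B_Grea = 1 / 0.4162 = 2.4027
Σp_Blueᵢ² = 0.03² + 0.02² + 0.18² + 0.28² + 0.49² = 0.0009 + 0.0004 + 0.0324 + 0.0784 + 0.2401 = 0.3522
B_Blue = 1 / 0.3522 = 2.8393
Σp_Coalᵢ² = 0.02² + 0.37² + 0.39² + 0.18² + 0.04² = 0.0004 + 0.1369 + 0.1521 + 0.0324 + 0.0016 = 0.3234
B_Coal = 1 / 0.3234 = 3.0921
Ranking by B (broadest → narrowest): Coal Tit (3.09) > Blue Tit (2.84) > Great Tit (2.40)

Coal Tit > Blue Tit > Great Tit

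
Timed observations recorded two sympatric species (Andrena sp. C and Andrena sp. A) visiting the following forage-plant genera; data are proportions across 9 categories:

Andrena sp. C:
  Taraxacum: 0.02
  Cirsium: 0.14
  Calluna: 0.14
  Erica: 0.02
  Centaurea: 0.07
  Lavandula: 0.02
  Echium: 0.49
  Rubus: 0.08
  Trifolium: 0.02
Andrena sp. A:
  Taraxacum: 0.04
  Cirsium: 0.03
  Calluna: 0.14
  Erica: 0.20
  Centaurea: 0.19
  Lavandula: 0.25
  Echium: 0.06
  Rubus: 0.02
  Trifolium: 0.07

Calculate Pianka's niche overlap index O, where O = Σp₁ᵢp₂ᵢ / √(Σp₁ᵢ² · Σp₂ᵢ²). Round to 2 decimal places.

0.36

Σ p₁ᵢp₂ᵢ = 0.0008 + 0.0042 + 0.0196 + 0.0040 + 0.0133 + 0.0050 + 0.0294 + 0.0016 + 0.0014 = 0.0793
Σp_1ᵢ² = 0.02² + 0.14² + 0.14² + 0.02² + 0.07² + 0.02² + 0.49² + 0.08² + 0.02² = 0.0004 + 0.0196 + 0.0196 + 0.0004 + 0.0049 + 0.0004 + 0.2401 + 0.0064 + 0.0004 = 0.2922
Σp_2ᵢ² = 0.04² + 0.03² + 0.14² + 0.20² + 0.19² + 0.25² + 0.06² + 0.02² + 0.07² = 0.0016 + 0.0009 + 0.0196 + 0.0400 + 0.0361 + 0.0625 + 0.0036 + 0.0004 + 0.0049 = 0.1696
O = 0.0793 / √(0.2922 × 0.1696) = 0.0793 / 0.22261 = 0.3562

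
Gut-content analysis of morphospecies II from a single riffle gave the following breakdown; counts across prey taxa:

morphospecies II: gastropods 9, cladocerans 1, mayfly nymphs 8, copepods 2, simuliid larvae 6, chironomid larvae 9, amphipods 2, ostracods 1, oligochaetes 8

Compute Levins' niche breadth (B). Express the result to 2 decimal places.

6.30

Proportions for morphospecies II (n=46): 9/46=0.1957, 1/46=0.0217, 8/46=0.1739, 2/46=0.0435, 6/46=0.1304, 9/46=0.1957, 2/46=0.0435, 1/46=0.0217, 8/46=0.1739
Σpᵢ² = 0.1957² + 0.0217² + 0.1739² + 0.0435² + 0.1304² + 0.1957² + 0.0435² + 0.0217² + 0.1739² = 0.038298 + 0.000471 + 0.030241 + 0.001892 + 0.017004 + 0.038298 + 0.001892 + 0.000471 + 0.030241 = 0.158808
B = 1 / 0.158808 = 6.2969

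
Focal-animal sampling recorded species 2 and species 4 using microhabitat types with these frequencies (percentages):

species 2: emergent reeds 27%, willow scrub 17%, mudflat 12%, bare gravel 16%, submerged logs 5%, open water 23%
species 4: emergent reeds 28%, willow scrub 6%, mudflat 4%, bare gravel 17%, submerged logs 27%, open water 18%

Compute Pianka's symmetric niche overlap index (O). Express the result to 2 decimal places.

0.83

Convert percentages to proportions (divide by 100).
Σ p₁ᵢp₂ᵢ = 0.0756 + 0.0102 + 0.0048 + 0.0272 + 0.0135 + 0.0414 = 0.1727
Σp_1ᵢ² = 0.27² + 0.17² + 0.12² + 0.16² + 0.05² + 0.23² = 0.0729 + 0.0289 + 0.0144 + 0.0256 + 0.0025 + 0.0529 = 0.1972
Σp_2ᵢ² = 0.28² + 0.06² + 0.04² + 0.17² + 0.27² + 0.18² = 0.0784 + 0.0036 + 0.0016 + 0.0289 + 0.0729 + 0.0324 = 0.2178
O = 0.1727 / √(0.1972 × 0.2178) = 0.1727 / 0.20724 = 0.8333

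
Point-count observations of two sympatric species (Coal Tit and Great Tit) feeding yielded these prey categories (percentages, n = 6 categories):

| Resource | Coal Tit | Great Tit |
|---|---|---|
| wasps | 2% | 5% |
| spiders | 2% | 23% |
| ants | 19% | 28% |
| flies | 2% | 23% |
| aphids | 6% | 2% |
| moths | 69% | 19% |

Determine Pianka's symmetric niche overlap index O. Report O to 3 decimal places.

Convert percentages to proportions (divide by 100).
Σ p₁ᵢp₂ᵢ = 0.0010 + 0.0046 + 0.0532 + 0.0046 + 0.0012 + 0.1311 = 0.1957
Σp_1ᵢ² = 0.02² + 0.02² + 0.19² + 0.02² + 0.06² + 0.69² = 0.0004 + 0.0004 + 0.0361 + 0.0004 + 0.0036 + 0.4761 = 0.5170
Σp_2ᵢ² = 0.05² + 0.23² + 0.28² + 0.23² + 0.02² + 0.19² = 0.0025 + 0.0529 + 0.0784 + 0.0529 + 0.0004 + 0.0361 = 0.2232
O = 0.1957 / √(0.5170 × 0.2232) = 0.1957 / 0.339698 = 0.57610

0.576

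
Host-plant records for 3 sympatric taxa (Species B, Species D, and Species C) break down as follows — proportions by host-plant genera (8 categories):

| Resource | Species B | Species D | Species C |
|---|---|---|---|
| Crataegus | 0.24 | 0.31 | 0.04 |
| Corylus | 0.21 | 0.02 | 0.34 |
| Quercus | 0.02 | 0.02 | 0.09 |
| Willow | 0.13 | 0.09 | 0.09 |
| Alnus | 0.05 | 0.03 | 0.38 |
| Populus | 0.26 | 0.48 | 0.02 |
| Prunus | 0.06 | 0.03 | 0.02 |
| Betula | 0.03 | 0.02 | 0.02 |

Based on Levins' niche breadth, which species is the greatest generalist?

Species B

Σp_Bᵢ² = 0.24² + 0.21² + 0.02² + 0.13² + 0.05² + 0.26² + 0.06² + 0.03² = 0.0576 + 0.0441 + 0.0004 + 0.0169 + 0.0025 + 0.0676 + 0.0036 + 0.0009 = 0.1936
B_B = 1 / 0.1936 = 5.1653
Σp_Dᵢ² = 0.31² + 0.02² + 0.02² + 0.09² + 0.03² + 0.48² + 0.03² + 0.02² = 0.0961 + 0.0004 + 0.0004 + 0.0081 + 0.0009 + 0.2304 + 0.0009 + 0.0004 = 0.3376
B_D = 1 / 0.3376 = 2.9621
Σp_Cᵢ² = 0.04² + 0.34² + 0.09² + 0.09² + 0.38² + 0.02² + 0.02² + 0.02² = 0.0016 + 0.1156 + 0.0081 + 0.0081 + 0.1444 + 0.0004 + 0.0004 + 0.0004 = 0.2790
B_C = 1 / 0.2790 = 3.5842
Highest B → broadest niche (most generalist): Species B (B = 5.17).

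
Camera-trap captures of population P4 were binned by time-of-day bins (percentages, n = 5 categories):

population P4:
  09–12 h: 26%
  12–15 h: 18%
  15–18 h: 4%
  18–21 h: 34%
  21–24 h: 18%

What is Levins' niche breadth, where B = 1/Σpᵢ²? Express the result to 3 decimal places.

Convert percentages to proportions (divide by 100).
Σpᵢ² = 0.26² + 0.18² + 0.04² + 0.34² + 0.18² = 0.0676 + 0.0324 + 0.0016 + 0.1156 + 0.0324 = 0.2496
B = 1 / 0.2496 = 4.00641

4.006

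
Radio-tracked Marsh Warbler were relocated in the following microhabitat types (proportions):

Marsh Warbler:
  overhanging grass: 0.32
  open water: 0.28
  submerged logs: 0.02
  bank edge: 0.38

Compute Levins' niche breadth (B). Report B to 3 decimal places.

3.071

Σpᵢ² = 0.32² + 0.28² + 0.02² + 0.38² = 0.1024 + 0.0784 + 0.0004 + 0.1444 = 0.3256
B = 1 / 0.3256 = 3.07125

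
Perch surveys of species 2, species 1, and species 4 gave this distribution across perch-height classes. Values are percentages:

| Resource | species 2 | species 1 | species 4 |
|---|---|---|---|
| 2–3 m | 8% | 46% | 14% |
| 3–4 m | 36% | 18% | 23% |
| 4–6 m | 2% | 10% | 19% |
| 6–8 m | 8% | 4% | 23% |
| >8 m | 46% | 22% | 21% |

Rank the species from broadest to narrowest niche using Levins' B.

species 4 > species 1 > species 2

Convert percentages to proportions (divide by 100).
Σp_2ᵢ² = 0.08² + 0.36² + 0.02² + 0.08² + 0.46² = 0.0064 + 0.1296 + 0.0004 + 0.0064 + 0.2116 = 0.3544
B_2 = 1 / 0.3544 = 2.8217
Σp_1ᵢ² = 0.46² + 0.18² + 0.10² + 0.04² + 0.22² = 0.2116 + 0.0324 + 0.0100 + 0.0016 + 0.0484 = 0.3040
B_1 = 1 / 0.3040 = 3.2895
Σp_4ᵢ² = 0.14² + 0.23² + 0.19² + 0.23² + 0.21² = 0.0196 + 0.0529 + 0.0361 + 0.0529 + 0.0441 = 0.2056
B_4 = 1 / 0.2056 = 4.8638
Ranking by B (broadest → narrowest): species 4 (4.86) > species 1 (3.29) > species 2 (2.82)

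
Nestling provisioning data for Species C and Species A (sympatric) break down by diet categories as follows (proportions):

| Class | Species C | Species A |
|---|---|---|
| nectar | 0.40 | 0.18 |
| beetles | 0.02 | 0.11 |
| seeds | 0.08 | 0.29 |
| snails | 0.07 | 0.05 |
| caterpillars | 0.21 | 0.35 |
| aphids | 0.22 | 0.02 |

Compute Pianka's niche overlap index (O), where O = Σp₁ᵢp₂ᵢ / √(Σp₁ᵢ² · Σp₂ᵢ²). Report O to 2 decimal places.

0.69

Σ p₁ᵢp₂ᵢ = 0.0720 + 0.0022 + 0.0232 + 0.0035 + 0.0735 + 0.0044 = 0.1788
Σp_1ᵢ² = 0.40² + 0.02² + 0.08² + 0.07² + 0.21² + 0.22² = 0.1600 + 0.0004 + 0.0064 + 0.0049 + 0.0441 + 0.0484 = 0.2642
Σp_2ᵢ² = 0.18² + 0.11² + 0.29² + 0.05² + 0.35² + 0.02² = 0.0324 + 0.0121 + 0.0841 + 0.0025 + 0.1225 + 0.0004 = 0.2540
O = 0.1788 / √(0.2642 × 0.2540) = 0.1788 / 0.25905 = 0.6902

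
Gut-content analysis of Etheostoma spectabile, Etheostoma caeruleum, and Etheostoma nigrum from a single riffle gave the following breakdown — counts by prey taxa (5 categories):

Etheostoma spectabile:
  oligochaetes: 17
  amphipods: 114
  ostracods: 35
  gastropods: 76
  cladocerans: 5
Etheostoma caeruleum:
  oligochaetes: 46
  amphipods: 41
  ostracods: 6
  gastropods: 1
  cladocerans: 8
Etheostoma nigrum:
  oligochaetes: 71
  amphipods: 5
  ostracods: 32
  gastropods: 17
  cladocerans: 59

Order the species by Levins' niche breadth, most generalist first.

Proportions for Etheostoma spectabile (n=247): 17/247=0.0688, 114/247=0.4615, 35/247=0.1417, 76/247=0.3077, 5/247=0.0202
Proportions for Etheostoma caeruleum (n=102): 46/102=0.4510, 41/102=0.4020, 6/102=0.0588, 1/102=0.0098, 8/102=0.0784
Proportions for Etheostoma nigrum (n=184): 71/184=0.3859, 5/184=0.0272, 32/184=0.1739, 17/184=0.0924, 59/184=0.3207
Σp_specᵢ² = 0.0688² + 0.4615² + 0.1417² + 0.3077² + 0.0202² = 0.004733 + 0.212982 + 0.020079 + 0.094679 + 0.000408 = 0.332881
B_spec = 1 / 0.332881 = 3.0041
Σp_caerᵢ² = 0.4510² + 0.4020² + 0.0588² + 0.0098² + 0.0784² = 0.203401 + 0.161604 + 0.003457 + 0.000096 + 0.006147 = 0.374705
B_caer = 1 / 0.374705 = 2.6688
Σp_nigrᵢ² = 0.3859² + 0.0272² + 0.1739² + 0.0924² + 0.3207² = 0.148919 + 0.000740 + 0.030241 + 0.008538 + 0.102848 = 0.291286
B_nigr = 1 / 0.291286 = 3.4331
Ranking by B (broadest → narrowest): Etheostoma nigrum (3.43) > Etheostoma spectabile (3.00) > Etheostoma caeruleum (2.67)

Etheostoma nigrum > Etheostoma spectabile > Etheostoma caeruleum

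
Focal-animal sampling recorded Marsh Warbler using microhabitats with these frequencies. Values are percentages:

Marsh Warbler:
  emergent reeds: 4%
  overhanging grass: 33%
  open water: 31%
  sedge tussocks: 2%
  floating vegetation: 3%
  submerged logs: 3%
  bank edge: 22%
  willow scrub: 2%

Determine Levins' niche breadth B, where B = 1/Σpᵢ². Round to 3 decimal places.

3.882

Convert percentages to proportions (divide by 100).
Σpᵢ² = 0.04² + 0.33² + 0.31² + 0.02² + 0.03² + 0.03² + 0.22² + 0.02² = 0.0016 + 0.1089 + 0.0961 + 0.0004 + 0.0009 + 0.0009 + 0.0484 + 0.0004 = 0.2576
B = 1 / 0.2576 = 3.88199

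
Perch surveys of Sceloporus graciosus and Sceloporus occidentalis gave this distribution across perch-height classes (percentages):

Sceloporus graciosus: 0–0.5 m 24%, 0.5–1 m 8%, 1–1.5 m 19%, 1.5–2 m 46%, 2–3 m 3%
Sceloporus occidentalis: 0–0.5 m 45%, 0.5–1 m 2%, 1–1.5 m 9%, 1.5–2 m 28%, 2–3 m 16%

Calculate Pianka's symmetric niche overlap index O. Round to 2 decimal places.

0.83

Convert percentages to proportions (divide by 100).
Σ p₁ᵢp₂ᵢ = 0.1080 + 0.0016 + 0.0171 + 0.1288 + 0.0048 = 0.2603
Σp_1ᵢ² = 0.24² + 0.08² + 0.19² + 0.46² + 0.03² = 0.0576 + 0.0064 + 0.0361 + 0.2116 + 0.0009 = 0.3126
Σp_2ᵢ² = 0.45² + 0.02² + 0.09² + 0.28² + 0.16² = 0.2025 + 0.0004 + 0.0081 + 0.0784 + 0.0256 = 0.3150
O = 0.2603 / √(0.3126 × 0.3150) = 0.2603 / 0.31380 = 0.8295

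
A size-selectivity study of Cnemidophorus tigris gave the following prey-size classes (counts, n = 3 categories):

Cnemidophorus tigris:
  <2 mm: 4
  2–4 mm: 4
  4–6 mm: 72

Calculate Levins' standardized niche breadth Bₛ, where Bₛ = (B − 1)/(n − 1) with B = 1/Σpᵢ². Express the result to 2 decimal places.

Proportions for Cnemidophorus tigris (n=80): 4/80=0.0500, 4/80=0.0500, 72/80=0.9000
Σpᵢ² = 0.0500² + 0.0500² + 0.9000² = 0.002500 + 0.002500 + 0.810000 = 0.815000
B = 1 / 0.815000 = 1.2270
Bₛ = (B − 1)/(n − 1) = (1.2270 − 1)/(3 − 1) = 0.2270/2 = 0.1135

0.11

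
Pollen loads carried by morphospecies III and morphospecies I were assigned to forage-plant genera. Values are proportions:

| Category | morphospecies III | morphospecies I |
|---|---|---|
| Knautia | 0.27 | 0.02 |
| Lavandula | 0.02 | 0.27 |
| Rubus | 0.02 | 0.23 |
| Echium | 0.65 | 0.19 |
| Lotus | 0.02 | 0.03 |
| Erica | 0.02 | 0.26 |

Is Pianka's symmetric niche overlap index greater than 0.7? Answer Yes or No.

No

Σ p₁ᵢp₂ᵢ = 0.0054 + 0.0054 + 0.0046 + 0.1235 + 0.0006 + 0.0052 = 0.1447
Σp_1ᵢ² = 0.27² + 0.02² + 0.02² + 0.65² + 0.02² + 0.02² = 0.0729 + 0.0004 + 0.0004 + 0.4225 + 0.0004 + 0.0004 = 0.4970
Σp_2ᵢ² = 0.02² + 0.27² + 0.23² + 0.19² + 0.03² + 0.26² = 0.0004 + 0.0729 + 0.0529 + 0.0361 + 0.0009 + 0.0676 = 0.2308
O = 0.1447 / √(0.4970 × 0.2308) = 0.1447 / 0.33869 = 0.4272
O = 0.4272 < 0.7 → No.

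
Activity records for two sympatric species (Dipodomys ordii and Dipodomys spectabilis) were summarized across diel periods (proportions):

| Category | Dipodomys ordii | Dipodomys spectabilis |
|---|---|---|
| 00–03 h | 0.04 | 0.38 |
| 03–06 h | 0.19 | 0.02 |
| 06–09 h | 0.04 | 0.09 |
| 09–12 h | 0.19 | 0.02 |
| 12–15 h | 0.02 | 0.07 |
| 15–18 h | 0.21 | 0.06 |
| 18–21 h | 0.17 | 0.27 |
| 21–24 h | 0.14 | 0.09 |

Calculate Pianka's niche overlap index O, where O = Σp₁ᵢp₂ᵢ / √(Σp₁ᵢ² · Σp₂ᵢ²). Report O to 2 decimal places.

0.49

Σ p₁ᵢp₂ᵢ = 0.0152 + 0.0038 + 0.0036 + 0.0038 + 0.0014 + 0.0126 + 0.0459 + 0.0126 = 0.0989
Σp_1ᵢ² = 0.04² + 0.19² + 0.04² + 0.19² + 0.02² + 0.21² + 0.17² + 0.14² = 0.0016 + 0.0361 + 0.0016 + 0.0361 + 0.0004 + 0.0441 + 0.0289 + 0.0196 = 0.1684
Σp_2ᵢ² = 0.38² + 0.02² + 0.09² + 0.02² + 0.07² + 0.06² + 0.27² + 0.09² = 0.1444 + 0.0004 + 0.0081 + 0.0004 + 0.0049 + 0.0036 + 0.0729 + 0.0081 = 0.2428
O = 0.0989 / √(0.1684 × 0.2428) = 0.0989 / 0.20221 = 0.4891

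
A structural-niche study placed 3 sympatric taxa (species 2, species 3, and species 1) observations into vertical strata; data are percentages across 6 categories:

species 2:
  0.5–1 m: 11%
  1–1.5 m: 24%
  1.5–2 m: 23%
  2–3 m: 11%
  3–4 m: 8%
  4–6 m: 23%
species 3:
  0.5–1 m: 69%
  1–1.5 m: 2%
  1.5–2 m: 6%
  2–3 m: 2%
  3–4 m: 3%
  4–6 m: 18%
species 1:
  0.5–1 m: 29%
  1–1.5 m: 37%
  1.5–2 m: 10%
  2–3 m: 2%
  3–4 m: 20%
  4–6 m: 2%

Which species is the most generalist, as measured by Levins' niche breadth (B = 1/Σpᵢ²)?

species 2

Convert percentages to proportions (divide by 100).
Σp_2ᵢ² = 0.11² + 0.24² + 0.23² + 0.11² + 0.08² + 0.23² = 0.0121 + 0.0576 + 0.0529 + 0.0121 + 0.0064 + 0.0529 = 0.1940
B_2 = 1 / 0.1940 = 5.1546
Σp_3ᵢ² = 0.69² + 0.02² + 0.06² + 0.02² + 0.03² + 0.18² = 0.4761 + 0.0004 + 0.0036 + 0.0004 + 0.0009 + 0.0324 = 0.5138
B_3 = 1 / 0.5138 = 1.9463
Σp_1ᵢ² = 0.29² + 0.37² + 0.10² + 0.02² + 0.20² + 0.02² = 0.0841 + 0.1369 + 0.0100 + 0.0004 + 0.0400 + 0.0004 = 0.2718
B_1 = 1 / 0.2718 = 3.6792
Highest B → broadest niche (most generalist): species 2 (B = 5.15).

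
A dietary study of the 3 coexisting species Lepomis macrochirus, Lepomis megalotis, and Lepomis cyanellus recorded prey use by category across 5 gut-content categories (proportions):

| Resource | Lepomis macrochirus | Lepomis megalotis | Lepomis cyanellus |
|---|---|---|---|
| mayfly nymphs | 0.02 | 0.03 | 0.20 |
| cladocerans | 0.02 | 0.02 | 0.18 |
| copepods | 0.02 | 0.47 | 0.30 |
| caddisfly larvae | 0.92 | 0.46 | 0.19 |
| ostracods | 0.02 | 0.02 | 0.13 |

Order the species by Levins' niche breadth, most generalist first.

Lepomis cyanellus > Lepomis megalotis > Lepomis macrochirus

Σp_macrᵢ² = 0.02² + 0.02² + 0.02² + 0.92² + 0.02² = 0.0004 + 0.0004 + 0.0004 + 0.8464 + 0.0004 = 0.8480
B_macr = 1 / 0.8480 = 1.1792
Σp_megaᵢ² = 0.03² + 0.02² + 0.47² + 0.46² + 0.02² = 0.0009 + 0.0004 + 0.2209 + 0.2116 + 0.0004 = 0.4342
B_mega = 1 / 0.4342 = 2.3031
Σp_cyanᵢ² = 0.20² + 0.18² + 0.30² + 0.19² + 0.13² = 0.0400 + 0.0324 + 0.0900 + 0.0361 + 0.0169 = 0.2154
B_cyan = 1 / 0.2154 = 4.6425
Ranking by B (broadest → narrowest): Lepomis cyanellus (4.64) > Lepomis megalotis (2.30) > Lepomis macrochirus (1.18)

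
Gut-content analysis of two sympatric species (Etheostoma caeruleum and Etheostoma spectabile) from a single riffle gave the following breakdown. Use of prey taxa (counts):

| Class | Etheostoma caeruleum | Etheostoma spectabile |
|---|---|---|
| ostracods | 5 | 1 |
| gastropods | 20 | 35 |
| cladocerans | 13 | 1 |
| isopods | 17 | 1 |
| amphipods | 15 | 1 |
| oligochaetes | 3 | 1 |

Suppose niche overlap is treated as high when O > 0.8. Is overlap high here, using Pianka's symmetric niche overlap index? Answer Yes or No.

Proportions for Etheostoma caeruleum (n=73): 5/73=0.0685, 20/73=0.2740, 13/73=0.1781, 17/73=0.2329, 15/73=0.2055, 3/73=0.0411
Proportions for Etheostoma spectabile (n=40): 1/40=0.0250, 35/40=0.8750, 1/40=0.0250, 1/40=0.0250, 1/40=0.0250, 1/40=0.0250
Σ p₁ᵢp₂ᵢ = 0.001713 + 0.239750 + 0.004453 + 0.005823 + 0.005138 + 0.001028 = 0.257905
Σp_1ᵢ² = 0.0685² + 0.2740² + 0.1781² + 0.2329² + 0.2055² + 0.0411² = 0.004692 + 0.075076 + 0.031720 + 0.054242 + 0.042230 + 0.001689 = 0.209649
Σp_2ᵢ² = 0.0250² + 0.8750² + 0.0250² + 0.0250² + 0.0250² + 0.0250² = 0.000625 + 0.765625 + 0.000625 + 0.000625 + 0.000625 + 0.000625 = 0.768750
O = 0.257905 / √(0.209649 × 0.768750) = 0.257905 / 0.4014569 = 0.6424
O = 0.6424 < 0.8 → No.

No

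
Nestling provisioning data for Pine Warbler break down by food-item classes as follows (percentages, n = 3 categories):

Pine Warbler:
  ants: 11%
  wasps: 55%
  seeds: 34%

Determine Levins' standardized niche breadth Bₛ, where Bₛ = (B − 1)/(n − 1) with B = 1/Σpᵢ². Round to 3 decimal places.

0.662

Convert percentages to proportions (divide by 100).
Σpᵢ² = 0.11² + 0.55² + 0.34² = 0.0121 + 0.3025 + 0.1156 = 0.4302
B = 1 / 0.4302 = 2.32450
Bₛ = (B − 1)/(n − 1) = (2.32450 − 1)/(3 − 1) = 1.32450/2 = 0.66225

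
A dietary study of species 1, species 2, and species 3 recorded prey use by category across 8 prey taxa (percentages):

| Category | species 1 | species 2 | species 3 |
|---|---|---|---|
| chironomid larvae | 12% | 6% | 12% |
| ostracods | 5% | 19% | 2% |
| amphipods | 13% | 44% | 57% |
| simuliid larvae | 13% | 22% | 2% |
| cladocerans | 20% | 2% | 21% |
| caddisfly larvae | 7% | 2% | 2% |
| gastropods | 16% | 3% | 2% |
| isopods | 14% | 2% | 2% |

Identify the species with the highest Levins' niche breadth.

Convert percentages to proportions (divide by 100).
Σp_1ᵢ² = 0.12² + 0.05² + 0.13² + 0.13² + 0.20² + 0.07² + 0.16² + 0.14² = 0.0144 + 0.0025 + 0.0169 + 0.0169 + 0.0400 + 0.0049 + 0.0256 + 0.0196 = 0.1408
B_1 = 1 / 0.1408 = 7.1023
Σp_2ᵢ² = 0.06² + 0.19² + 0.44² + 0.22² + 0.02² + 0.02² + 0.03² + 0.02² = 0.0036 + 0.0361 + 0.1936 + 0.0484 + 0.0004 + 0.0004 + 0.0009 + 0.0004 = 0.2838
B_2 = 1 / 0.2838 = 3.5236
Σp_3ᵢ² = 0.12² + 0.02² + 0.57² + 0.02² + 0.21² + 0.02² + 0.02² + 0.02² = 0.0144 + 0.0004 + 0.3249 + 0.0004 + 0.0441 + 0.0004 + 0.0004 + 0.0004 = 0.3854
B_3 = 1 / 0.3854 = 2.5947
Highest B → broadest niche (most generalist): species 1 (B = 7.10).

species 1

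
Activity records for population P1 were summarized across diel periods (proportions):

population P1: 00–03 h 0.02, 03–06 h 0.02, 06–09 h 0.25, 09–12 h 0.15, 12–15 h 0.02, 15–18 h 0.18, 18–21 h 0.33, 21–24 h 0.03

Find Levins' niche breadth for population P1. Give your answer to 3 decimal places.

Σpᵢ² = 0.02² + 0.02² + 0.25² + 0.15² + 0.02² + 0.18² + 0.33² + 0.03² = 0.0004 + 0.0004 + 0.0625 + 0.0225 + 0.0004 + 0.0324 + 0.1089 + 0.0009 = 0.2284
B = 1 / 0.2284 = 4.37828

4.378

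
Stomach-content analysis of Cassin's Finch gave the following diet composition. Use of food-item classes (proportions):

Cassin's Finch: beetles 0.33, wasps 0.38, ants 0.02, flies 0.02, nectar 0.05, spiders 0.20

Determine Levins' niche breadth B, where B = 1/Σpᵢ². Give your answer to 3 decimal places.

3.372

Σpᵢ² = 0.33² + 0.38² + 0.02² + 0.02² + 0.05² + 0.20² = 0.1089 + 0.1444 + 0.0004 + 0.0004 + 0.0025 + 0.0400 = 0.2966
B = 1 / 0.2966 = 3.37154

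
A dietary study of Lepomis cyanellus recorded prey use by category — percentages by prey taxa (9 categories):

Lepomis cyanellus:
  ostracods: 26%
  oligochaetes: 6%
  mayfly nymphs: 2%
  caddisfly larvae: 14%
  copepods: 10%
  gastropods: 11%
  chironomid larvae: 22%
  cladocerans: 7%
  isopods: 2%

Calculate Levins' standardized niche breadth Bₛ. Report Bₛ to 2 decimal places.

Convert percentages to proportions (divide by 100).
Σpᵢ² = 0.26² + 0.06² + 0.02² + 0.14² + 0.10² + 0.11² + 0.22² + 0.07² + 0.02² = 0.0676 + 0.0036 + 0.0004 + 0.0196 + 0.0100 + 0.0121 + 0.0484 + 0.0049 + 0.0004 = 0.1670
B = 1 / 0.1670 = 5.9880
Bₛ = (B − 1)/(n − 1) = (5.9880 − 1)/(9 − 1) = 4.9880/8 = 0.6235

0.62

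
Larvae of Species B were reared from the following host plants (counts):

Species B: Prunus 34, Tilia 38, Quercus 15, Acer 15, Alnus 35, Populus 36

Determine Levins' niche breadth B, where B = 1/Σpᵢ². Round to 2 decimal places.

5.37

Proportions for Species B (n=173): 34/173=0.1965, 38/173=0.2197, 15/173=0.0867, 15/173=0.0867, 35/173=0.2023, 36/173=0.2081
Σpᵢ² = 0.1965² + 0.2197² + 0.0867² + 0.0867² + 0.2023² + 0.2081² = 0.038612 + 0.048268 + 0.007517 + 0.007517 + 0.040925 + 0.043306 = 0.186145
B = 1 / 0.186145 = 5.3722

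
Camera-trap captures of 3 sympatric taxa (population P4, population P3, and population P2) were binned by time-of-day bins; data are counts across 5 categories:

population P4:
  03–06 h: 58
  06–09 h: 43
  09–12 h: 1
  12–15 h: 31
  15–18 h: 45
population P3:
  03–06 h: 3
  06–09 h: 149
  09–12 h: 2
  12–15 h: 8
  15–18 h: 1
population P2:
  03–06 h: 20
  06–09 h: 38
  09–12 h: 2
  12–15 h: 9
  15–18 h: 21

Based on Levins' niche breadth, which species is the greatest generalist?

population P4

Proportions for population P4 (n=178): 58/178=0.3258, 43/178=0.2416, 1/178=0.0056, 31/178=0.1742, 45/178=0.2528
Proportions for population P3 (n=163): 3/163=0.0184, 149/163=0.9141, 2/163=0.0123, 8/163=0.0491, 1/163=0.0061
Proportions for population P2 (n=90): 20/90=0.2222, 38/90=0.4222, 2/90=0.0222, 9/90=0.1000, 21/90=0.2333
Σp_P4ᵢ² = 0.3258² + 0.2416² + 0.0056² + 0.1742² + 0.2528² = 0.106146 + 0.058371 + 0.000031 + 0.030346 + 0.063908 = 0.258802
B_P4 = 1 / 0.258802 = 3.8640
Σp_P3ᵢ² = 0.0184² + 0.9141² + 0.0123² + 0.0491² + 0.0061² = 0.000339 + 0.835579 + 0.000151 + 0.002411 + 0.000037 = 0.838517
B_P3 = 1 / 0.838517 = 1.1926
Σp_P2ᵢ² = 0.2222² + 0.4222² + 0.0222² + 0.1000² + 0.2333² = 0.049373 + 0.178253 + 0.000493 + 0.010000 + 0.054429 = 0.292548
B_P2 = 1 / 0.292548 = 3.4182
Highest B → broadest niche (most generalist): population P4 (B = 3.86).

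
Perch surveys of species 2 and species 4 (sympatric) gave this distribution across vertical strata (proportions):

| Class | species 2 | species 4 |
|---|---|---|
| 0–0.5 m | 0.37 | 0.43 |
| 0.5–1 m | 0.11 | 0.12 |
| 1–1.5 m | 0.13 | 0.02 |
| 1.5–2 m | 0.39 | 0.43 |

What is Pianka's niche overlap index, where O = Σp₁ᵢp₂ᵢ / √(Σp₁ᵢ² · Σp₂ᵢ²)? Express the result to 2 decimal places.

Σ p₁ᵢp₂ᵢ = 0.1591 + 0.0132 + 0.0026 + 0.1677 = 0.3426
Σp_1ᵢ² = 0.37² + 0.11² + 0.13² + 0.39² = 0.1369 + 0.0121 + 0.0169 + 0.1521 = 0.3180
Σp_2ᵢ² = 0.43² + 0.12² + 0.02² + 0.43² = 0.1849 + 0.0144 + 0.0004 + 0.1849 = 0.3846
O = 0.3426 / √(0.3180 × 0.3846) = 0.3426 / 0.34972 = 0.9796

0.98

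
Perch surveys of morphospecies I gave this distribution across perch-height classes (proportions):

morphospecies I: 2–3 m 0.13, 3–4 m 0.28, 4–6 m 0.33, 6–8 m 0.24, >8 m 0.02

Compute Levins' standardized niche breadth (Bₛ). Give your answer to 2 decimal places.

Σpᵢ² = 0.13² + 0.28² + 0.33² + 0.24² + 0.02² = 0.0169 + 0.0784 + 0.1089 + 0.0576 + 0.0004 = 0.2622
B = 1 / 0.2622 = 3.8139
Bₛ = (B − 1)/(n − 1) = (3.8139 − 1)/(5 − 1) = 2.8139/4 = 0.7035

0.70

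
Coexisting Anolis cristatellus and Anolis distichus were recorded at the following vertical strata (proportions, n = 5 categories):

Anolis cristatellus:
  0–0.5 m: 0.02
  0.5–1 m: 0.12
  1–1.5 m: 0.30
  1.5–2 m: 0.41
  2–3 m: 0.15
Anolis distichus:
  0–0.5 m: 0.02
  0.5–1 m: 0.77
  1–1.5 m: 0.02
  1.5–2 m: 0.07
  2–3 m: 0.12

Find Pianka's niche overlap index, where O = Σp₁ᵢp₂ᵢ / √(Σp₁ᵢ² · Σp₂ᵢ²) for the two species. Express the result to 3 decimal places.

Σ p₁ᵢp₂ᵢ = 0.0004 + 0.0924 + 0.0060 + 0.0287 + 0.0180 = 0.1455
Σp_1ᵢ² = 0.02² + 0.12² + 0.30² + 0.41² + 0.15² = 0.0004 + 0.0144 + 0.0900 + 0.1681 + 0.0225 = 0.2954
Σp_2ᵢ² = 0.02² + 0.77² + 0.02² + 0.07² + 0.12² = 0.0004 + 0.5929 + 0.0004 + 0.0049 + 0.0144 = 0.6130
O = 0.1455 / √(0.2954 × 0.6130) = 0.1455 / 0.425535 = 0.34192

0.342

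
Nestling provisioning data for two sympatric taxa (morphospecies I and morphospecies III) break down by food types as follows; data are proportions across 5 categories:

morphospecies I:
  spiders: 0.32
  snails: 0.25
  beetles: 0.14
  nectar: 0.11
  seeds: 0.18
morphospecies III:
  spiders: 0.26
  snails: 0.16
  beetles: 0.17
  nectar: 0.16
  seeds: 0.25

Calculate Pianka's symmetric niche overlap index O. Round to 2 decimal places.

Σ p₁ᵢp₂ᵢ = 0.0832 + 0.0400 + 0.0238 + 0.0176 + 0.0450 = 0.2096
Σp_1ᵢ² = 0.32² + 0.25² + 0.14² + 0.11² + 0.18² = 0.1024 + 0.0625 + 0.0196 + 0.0121 + 0.0324 = 0.2290
Σp_2ᵢ² = 0.26² + 0.16² + 0.17² + 0.16² + 0.25² = 0.0676 + 0.0256 + 0.0289 + 0.0256 + 0.0625 = 0.2102
O = 0.2096 / √(0.2290 × 0.2102) = 0.2096 / 0.21940 = 0.9553

0.96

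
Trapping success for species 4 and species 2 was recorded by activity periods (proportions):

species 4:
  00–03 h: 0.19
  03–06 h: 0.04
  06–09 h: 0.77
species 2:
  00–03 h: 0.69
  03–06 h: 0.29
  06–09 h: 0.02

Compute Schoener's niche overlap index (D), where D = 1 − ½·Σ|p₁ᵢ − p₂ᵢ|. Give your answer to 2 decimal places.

0.25

Σ|p₁ᵢ − p₂ᵢ| = 0.50 + 0.25 + 0.75 = 1.50
D = 1 − ½ × 1.50 = 1 − 0.750 = 0.2500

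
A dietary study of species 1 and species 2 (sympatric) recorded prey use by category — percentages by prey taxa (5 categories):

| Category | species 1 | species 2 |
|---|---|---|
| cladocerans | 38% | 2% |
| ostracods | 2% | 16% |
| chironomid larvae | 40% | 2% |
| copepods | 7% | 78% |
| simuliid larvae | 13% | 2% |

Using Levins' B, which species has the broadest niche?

species 1

Convert percentages to proportions (divide by 100).
Σp_1ᵢ² = 0.38² + 0.02² + 0.40² + 0.07² + 0.13² = 0.1444 + 0.0004 + 0.1600 + 0.0049 + 0.0169 = 0.3266
B_1 = 1 / 0.3266 = 3.0618
Σp_2ᵢ² = 0.02² + 0.16² + 0.02² + 0.78² + 0.02² = 0.0004 + 0.0256 + 0.0004 + 0.6084 + 0.0004 = 0.6352
B_2 = 1 / 0.6352 = 1.5743
Highest B → broadest niche (most generalist): species 1 (B = 3.06).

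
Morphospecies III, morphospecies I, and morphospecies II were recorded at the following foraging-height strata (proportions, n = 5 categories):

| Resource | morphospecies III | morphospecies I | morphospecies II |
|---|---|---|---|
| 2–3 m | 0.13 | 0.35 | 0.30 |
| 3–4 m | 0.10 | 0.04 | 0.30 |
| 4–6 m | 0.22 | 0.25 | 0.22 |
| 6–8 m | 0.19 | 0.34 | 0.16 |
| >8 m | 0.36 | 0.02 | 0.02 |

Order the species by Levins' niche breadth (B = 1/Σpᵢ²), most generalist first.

Σp_IIIᵢ² = 0.13² + 0.10² + 0.22² + 0.19² + 0.36² = 0.0169 + 0.0100 + 0.0484 + 0.0361 + 0.1296 = 0.2410
B_III = 1 / 0.2410 = 4.1494
Σp_Iᵢ² = 0.35² + 0.04² + 0.25² + 0.34² + 0.02² = 0.1225 + 0.0016 + 0.0625 + 0.1156 + 0.0004 = 0.3026
B_I = 1 / 0.3026 = 3.3047
Σp_IIᵢ² = 0.30² + 0.30² + 0.22² + 0.16² + 0.02² = 0.0900 + 0.0900 + 0.0484 + 0.0256 + 0.0004 = 0.2544
B_II = 1 / 0.2544 = 3.9308
Ranking by B (broadest → narrowest): morphospecies III (4.15) > morphospecies II (3.93) > morphospecies I (3.30)

morphospecies III > morphospecies II > morphospecies I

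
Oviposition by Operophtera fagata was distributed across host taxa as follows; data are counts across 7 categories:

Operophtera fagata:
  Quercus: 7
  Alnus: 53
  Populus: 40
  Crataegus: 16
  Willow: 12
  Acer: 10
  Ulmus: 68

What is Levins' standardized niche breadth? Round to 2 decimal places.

Proportions for Operophtera fagata (n=206): 7/206=0.0340, 53/206=0.2573, 40/206=0.1942, 16/206=0.0777, 12/206=0.0583, 10/206=0.0485, 68/206=0.3301
Σpᵢ² = 0.0340² + 0.2573² + 0.1942² + 0.0777² + 0.0583² + 0.0485² + 0.3301² = 0.001156 + 0.066203 + 0.037714 + 0.006037 + 0.003399 + 0.002352 + 0.108966 = 0.225827
B = 1 / 0.225827 = 4.4282
Bₛ = (B − 1)/(n − 1) = (4.4282 − 1)/(7 − 1) = 3.4282/6 = 0.5714

0.57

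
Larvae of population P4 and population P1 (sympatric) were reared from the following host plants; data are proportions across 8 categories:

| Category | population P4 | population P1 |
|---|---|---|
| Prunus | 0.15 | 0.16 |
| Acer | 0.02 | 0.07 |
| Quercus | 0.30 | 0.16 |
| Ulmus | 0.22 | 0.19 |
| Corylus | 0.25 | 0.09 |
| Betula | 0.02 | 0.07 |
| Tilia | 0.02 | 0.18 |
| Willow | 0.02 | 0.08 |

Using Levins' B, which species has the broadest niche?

Σp_P4ᵢ² = 0.15² + 0.02² + 0.30² + 0.22² + 0.25² + 0.02² + 0.02² + 0.02² = 0.0225 + 0.0004 + 0.0900 + 0.0484 + 0.0625 + 0.0004 + 0.0004 + 0.0004 = 0.2250
B_P4 = 1 / 0.2250 = 4.4444
Σp_P1ᵢ² = 0.16² + 0.07² + 0.16² + 0.19² + 0.09² + 0.07² + 0.18² + 0.08² = 0.0256 + 0.0049 + 0.0256 + 0.0361 + 0.0081 + 0.0049 + 0.0324 + 0.0064 = 0.1440
B_P1 = 1 / 0.1440 = 6.9444
Highest B → broadest niche (most generalist): population P1 (B = 6.94).

population P1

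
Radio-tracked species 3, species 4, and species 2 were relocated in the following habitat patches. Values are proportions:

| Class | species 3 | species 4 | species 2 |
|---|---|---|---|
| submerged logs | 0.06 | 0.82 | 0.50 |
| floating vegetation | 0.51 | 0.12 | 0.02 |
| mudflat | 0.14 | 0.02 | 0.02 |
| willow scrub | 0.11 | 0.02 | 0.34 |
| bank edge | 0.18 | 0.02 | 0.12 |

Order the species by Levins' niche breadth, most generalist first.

Σp_3ᵢ² = 0.06² + 0.51² + 0.14² + 0.11² + 0.18² = 0.0036 + 0.2601 + 0.0196 + 0.0121 + 0.0324 = 0.3278
B_3 = 1 / 0.3278 = 3.0506
Σp_4ᵢ² = 0.82² + 0.12² + 0.02² + 0.02² + 0.02² = 0.6724 + 0.0144 + 0.0004 + 0.0004 + 0.0004 = 0.6880
B_4 = 1 / 0.6880 = 1.4535
Σp_2ᵢ² = 0.50² + 0.02² + 0.02² + 0.34² + 0.12² = 0.2500 + 0.0004 + 0.0004 + 0.1156 + 0.0144 = 0.3808
B_2 = 1 / 0.3808 = 2.6261
Ranking by B (broadest → narrowest): species 3 (3.05) > species 2 (2.63) > species 4 (1.45)

species 3 > species 2 > species 4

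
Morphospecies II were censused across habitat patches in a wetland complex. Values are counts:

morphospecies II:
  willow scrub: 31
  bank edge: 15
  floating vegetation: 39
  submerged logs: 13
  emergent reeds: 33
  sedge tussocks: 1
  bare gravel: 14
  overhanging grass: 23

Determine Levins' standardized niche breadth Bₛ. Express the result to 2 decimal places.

0.73

Proportions for morphospecies II (n=169): 31/169=0.1834, 15/169=0.0888, 39/169=0.2308, 13/169=0.0769, 33/169=0.1953, 1/169=0.0059, 14/169=0.0828, 23/169=0.1361
Σpᵢ² = 0.1834² + 0.0888² + 0.2308² + 0.0769² + 0.1953² + 0.0059² + 0.0828² + 0.1361² = 0.033636 + 0.007885 + 0.053269 + 0.005914 + 0.038142 + 0.000035 + 0.006856 + 0.018523 = 0.164260
B = 1 / 0.164260 = 6.0879
Bₛ = (B − 1)/(n − 1) = (6.0879 − 1)/(8 − 1) = 5.0879/7 = 0.7268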